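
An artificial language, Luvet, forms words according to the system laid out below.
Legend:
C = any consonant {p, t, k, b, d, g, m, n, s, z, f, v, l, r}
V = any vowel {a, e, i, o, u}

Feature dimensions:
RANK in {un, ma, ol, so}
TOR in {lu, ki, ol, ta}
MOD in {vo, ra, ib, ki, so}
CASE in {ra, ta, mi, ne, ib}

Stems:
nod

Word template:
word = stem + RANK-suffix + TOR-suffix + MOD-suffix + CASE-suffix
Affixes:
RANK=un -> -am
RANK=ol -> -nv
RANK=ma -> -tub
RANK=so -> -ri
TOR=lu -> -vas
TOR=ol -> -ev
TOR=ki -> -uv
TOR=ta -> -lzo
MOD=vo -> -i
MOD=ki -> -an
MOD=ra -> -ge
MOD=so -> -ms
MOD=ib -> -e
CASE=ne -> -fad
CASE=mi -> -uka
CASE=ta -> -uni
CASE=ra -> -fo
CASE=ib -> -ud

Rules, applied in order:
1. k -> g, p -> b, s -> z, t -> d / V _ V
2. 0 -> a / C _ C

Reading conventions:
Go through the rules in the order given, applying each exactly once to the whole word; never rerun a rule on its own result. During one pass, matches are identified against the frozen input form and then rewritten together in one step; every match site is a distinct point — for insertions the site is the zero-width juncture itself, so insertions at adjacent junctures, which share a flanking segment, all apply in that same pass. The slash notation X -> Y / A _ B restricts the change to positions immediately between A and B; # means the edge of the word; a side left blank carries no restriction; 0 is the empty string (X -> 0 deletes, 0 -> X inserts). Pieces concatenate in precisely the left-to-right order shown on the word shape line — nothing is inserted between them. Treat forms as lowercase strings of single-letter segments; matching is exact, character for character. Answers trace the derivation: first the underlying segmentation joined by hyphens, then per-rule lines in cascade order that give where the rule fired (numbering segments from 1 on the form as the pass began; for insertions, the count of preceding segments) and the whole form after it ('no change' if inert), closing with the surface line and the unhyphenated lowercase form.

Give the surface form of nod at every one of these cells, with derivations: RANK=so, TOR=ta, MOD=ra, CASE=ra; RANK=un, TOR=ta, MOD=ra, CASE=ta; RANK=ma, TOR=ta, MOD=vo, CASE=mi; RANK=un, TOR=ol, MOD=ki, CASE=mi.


cell RANK=so, TOR=ta, MOD=ra, CASE=ra:
underlying: nod-ri-lzo-ge-fo
1. k -> g, p -> b, s -> z, t -> d / V _ V: no change
2. 0 -> a / C _ C: inserts after position(s) 3, 6: nodarilazogefo
surface: nodarilazogefo

cell RANK=un, TOR=ta, MOD=ra, CASE=ta:
underlying: nod-am-lzo-ge-uni
1. k -> g, p -> b, s -> z, t -> d / V _ V: no change
2. 0 -> a / C _ C: inserts after position(s) 5, 6: nodamalazogeuni
surface: nodamalazogeuni

cell RANK=ma, TOR=ta, MOD=vo, CASE=mi:
underlying: nod-tub-lzo-i-uka
1. k -> g, p -> b, s -> z, t -> d / V _ V: fires at position(s) 12: nodtublzoiuga
2. 0 -> a / C _ C: inserts after position(s) 3, 6, 7: nodatubalazoiuga
surface: nodatubalazoiuga

cell RANK=un, TOR=ol, MOD=ki, CASE=mi:
underlying: nod-am-ev-an-uka
1. k -> g, p -> b, s -> z, t -> d / V _ V: fires at position(s) 11: nodamevanuga
2. 0 -> a / C _ C: no change
surface: nodamevanuga


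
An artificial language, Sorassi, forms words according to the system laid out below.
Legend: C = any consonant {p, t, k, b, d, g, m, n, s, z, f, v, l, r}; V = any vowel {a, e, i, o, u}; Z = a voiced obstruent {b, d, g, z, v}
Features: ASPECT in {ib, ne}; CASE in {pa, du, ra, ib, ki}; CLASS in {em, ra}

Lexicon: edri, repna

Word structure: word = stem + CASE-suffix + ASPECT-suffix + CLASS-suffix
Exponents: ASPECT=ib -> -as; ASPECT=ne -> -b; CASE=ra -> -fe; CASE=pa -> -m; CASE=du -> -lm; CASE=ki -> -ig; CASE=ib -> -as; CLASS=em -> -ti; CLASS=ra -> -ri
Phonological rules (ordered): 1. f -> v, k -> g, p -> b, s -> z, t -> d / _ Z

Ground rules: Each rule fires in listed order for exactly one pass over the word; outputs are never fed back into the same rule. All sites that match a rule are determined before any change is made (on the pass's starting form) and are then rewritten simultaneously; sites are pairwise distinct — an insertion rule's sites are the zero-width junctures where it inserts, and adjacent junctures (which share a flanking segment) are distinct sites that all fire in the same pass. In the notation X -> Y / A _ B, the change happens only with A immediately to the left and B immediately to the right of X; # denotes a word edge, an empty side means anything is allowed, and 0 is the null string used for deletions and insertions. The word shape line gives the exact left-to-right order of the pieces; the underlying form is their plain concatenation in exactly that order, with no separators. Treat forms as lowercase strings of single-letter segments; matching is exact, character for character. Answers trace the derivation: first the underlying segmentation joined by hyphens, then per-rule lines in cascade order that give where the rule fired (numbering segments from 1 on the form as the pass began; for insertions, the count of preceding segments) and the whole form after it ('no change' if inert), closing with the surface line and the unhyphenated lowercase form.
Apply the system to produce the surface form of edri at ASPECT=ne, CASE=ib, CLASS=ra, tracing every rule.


underlying: edri-as-b-ri
1. f -> v, k -> g, p -> b, s -> z, t -> d / _ Z: fires at position(s) 6: edriazbri
surface: edriazbri


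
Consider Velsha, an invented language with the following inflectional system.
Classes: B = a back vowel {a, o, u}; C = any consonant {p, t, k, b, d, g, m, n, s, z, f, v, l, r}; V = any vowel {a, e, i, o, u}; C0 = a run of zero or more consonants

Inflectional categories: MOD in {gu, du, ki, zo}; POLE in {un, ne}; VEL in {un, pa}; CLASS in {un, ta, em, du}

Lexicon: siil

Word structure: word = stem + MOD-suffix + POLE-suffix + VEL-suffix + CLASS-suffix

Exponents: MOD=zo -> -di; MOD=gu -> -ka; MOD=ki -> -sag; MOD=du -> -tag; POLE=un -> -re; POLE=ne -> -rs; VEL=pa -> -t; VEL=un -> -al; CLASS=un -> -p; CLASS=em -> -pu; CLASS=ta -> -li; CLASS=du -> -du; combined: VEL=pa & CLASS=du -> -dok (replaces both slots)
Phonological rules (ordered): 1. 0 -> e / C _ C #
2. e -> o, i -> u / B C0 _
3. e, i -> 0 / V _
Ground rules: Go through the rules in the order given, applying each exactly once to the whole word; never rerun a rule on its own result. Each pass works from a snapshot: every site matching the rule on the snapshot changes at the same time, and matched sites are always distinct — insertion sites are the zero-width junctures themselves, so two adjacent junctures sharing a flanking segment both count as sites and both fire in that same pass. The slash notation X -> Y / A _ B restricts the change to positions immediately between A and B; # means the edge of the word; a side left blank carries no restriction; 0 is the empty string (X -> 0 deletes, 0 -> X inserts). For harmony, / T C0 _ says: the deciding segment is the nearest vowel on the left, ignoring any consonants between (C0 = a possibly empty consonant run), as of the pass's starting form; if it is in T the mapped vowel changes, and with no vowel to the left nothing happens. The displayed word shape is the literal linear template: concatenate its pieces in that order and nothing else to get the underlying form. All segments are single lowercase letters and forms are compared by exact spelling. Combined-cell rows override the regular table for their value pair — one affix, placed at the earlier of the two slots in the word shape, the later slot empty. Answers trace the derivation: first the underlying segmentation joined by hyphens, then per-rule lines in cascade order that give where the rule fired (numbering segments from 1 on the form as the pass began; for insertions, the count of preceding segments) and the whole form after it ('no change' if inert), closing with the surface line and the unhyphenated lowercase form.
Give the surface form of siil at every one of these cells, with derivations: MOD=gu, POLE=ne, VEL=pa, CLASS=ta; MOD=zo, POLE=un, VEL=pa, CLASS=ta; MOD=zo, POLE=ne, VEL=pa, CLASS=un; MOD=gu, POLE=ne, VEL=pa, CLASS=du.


cell MOD=gu, POLE=ne, VEL=pa, CLASS=ta:
underlying: siil-ka-rs-t-li
1. 0 -> e / C _ C #: no change
2. e -> o, i -> u / B C0 _: fires at position(s) 11: siilkarstlu
3. e, i -> 0 / V _: fires at position(s) 3: silkarstlu
surface: silkarstlu

cell MOD=zo, POLE=un, VEL=pa, CLASS=ta:
underlying: siil-di-re-t-li
1. 0 -> e / C _ C #: no change
2. e -> o, i -> u / B C0 _: no change
3. e, i -> 0 / V _: fires at position(s) 3: sildiretli
surface: sildiretli

cell MOD=zo, POLE=ne, VEL=pa, CLASS=un:
underlying: siil-di-rs-t-p
1. 0 -> e / C _ C #: inserts after position(s) 9: siildirstep
2. e -> o, i -> u / B C0 _: no change
3. e, i -> 0 / V _: fires at position(s) 3: sildirstep
surface: sildirstep

cell MOD=gu, POLE=ne, VEL=pa, CLASS=du:
underlying: siil-ka-rs-dok
1. 0 -> e / C _ C #: no change
2. e -> o, i -> u / B C0 _: no change
3. e, i -> 0 / V _: fires at position(s) 3: silkarsdok
surface: silkarsdok


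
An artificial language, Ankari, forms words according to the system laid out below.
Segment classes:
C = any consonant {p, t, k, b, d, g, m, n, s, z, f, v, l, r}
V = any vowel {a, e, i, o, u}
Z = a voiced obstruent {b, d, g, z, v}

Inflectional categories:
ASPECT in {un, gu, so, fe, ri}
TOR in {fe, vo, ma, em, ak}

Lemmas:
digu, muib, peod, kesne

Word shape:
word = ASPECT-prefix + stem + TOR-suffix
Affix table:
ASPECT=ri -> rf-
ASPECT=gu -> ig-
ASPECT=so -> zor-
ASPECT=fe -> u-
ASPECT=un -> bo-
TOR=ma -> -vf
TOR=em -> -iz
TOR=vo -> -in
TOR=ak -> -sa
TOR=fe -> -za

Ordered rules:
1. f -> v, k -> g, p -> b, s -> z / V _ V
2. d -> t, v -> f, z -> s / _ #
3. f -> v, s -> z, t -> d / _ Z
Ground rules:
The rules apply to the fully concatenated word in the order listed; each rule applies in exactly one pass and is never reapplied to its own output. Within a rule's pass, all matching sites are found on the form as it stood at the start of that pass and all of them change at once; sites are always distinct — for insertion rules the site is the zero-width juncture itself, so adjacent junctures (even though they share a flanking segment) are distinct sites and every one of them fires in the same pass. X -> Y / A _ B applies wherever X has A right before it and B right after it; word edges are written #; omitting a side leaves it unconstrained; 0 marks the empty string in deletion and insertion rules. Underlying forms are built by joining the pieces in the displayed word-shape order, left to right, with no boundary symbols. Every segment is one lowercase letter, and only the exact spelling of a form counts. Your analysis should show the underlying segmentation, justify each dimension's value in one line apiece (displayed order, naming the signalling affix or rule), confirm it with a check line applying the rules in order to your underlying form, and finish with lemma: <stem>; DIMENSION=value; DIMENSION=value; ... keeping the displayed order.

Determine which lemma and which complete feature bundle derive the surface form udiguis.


underlying: u-digu-iz
ASPECT=fe - signalled by the affix u-
TOR=em - signalled by the affix -iz
check: udiguiz -> udiguiz -> udiguis -> udiguis
lemma: digu; ASPECT=fe; TOR=em


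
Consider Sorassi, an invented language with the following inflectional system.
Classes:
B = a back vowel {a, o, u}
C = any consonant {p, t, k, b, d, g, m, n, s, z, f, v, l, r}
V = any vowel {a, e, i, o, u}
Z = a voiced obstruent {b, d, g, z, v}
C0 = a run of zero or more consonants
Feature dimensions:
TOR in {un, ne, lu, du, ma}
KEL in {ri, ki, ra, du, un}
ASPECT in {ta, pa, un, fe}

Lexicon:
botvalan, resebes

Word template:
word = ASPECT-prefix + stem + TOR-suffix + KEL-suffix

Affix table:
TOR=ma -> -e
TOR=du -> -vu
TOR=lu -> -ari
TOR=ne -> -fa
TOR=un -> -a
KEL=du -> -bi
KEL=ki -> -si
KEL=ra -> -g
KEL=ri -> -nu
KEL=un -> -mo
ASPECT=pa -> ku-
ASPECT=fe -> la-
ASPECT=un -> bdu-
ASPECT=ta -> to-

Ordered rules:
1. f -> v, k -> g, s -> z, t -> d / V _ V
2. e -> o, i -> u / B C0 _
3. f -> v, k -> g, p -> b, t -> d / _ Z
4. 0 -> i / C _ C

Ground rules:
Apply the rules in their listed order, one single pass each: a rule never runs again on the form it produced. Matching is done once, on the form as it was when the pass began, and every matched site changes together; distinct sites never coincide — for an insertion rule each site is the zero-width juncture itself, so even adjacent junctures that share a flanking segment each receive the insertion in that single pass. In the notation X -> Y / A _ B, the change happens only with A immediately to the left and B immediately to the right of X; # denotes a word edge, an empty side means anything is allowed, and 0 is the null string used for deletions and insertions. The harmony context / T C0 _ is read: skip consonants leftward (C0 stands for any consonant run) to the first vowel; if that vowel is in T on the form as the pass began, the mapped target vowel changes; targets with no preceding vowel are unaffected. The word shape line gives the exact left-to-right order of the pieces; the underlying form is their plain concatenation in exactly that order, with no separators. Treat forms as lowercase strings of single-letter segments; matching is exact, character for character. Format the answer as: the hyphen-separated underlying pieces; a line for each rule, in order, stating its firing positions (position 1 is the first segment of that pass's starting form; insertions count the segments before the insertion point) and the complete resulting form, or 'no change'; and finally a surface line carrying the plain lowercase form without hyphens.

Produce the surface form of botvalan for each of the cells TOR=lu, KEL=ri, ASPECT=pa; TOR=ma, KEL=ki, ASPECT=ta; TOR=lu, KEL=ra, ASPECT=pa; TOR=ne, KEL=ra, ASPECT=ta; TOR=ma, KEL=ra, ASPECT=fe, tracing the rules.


cell TOR=lu, KEL=ri, ASPECT=pa:
underlying: ku-botvalan-ari-nu
1. f -> v, k -> g, s -> z, t -> d / V _ V: no change
2. e -> o, i -> u / B C0 _: fires at position(s) 13: kubotvalanarunu
3. f -> v, k -> g, p -> b, t -> d / _ Z: fires at position(s) 5: kubodvalanarunu
4. 0 -> i / C _ C: inserts after position(s) 5: kubodivalanarunu
surface: kubodivalanarunu

cell TOR=ma, KEL=ki, ASPECT=ta:
underlying: to-botvalan-e-si
1. f -> v, k -> g, s -> z, t -> d / V _ V: fires at position(s) 12: tobotvalanezi
2. e -> o, i -> u / B C0 _: fires at position(s) 11: tobotvalanozi
3. f -> v, k -> g, p -> b, t -> d / _ Z: fires at position(s) 5: tobodvalanozi
4. 0 -> i / C _ C: inserts after position(s) 5: tobodivalanozi
surface: tobodivalanozi

cell TOR=lu, KEL=ra, ASPECT=pa:
underlying: ku-botvalan-ari-g
1. f -> v, k -> g, s -> z, t -> d / V _ V: no change
2. e -> o, i -> u / B C0 _: fires at position(s) 13: kubotvalanarug
3. f -> v, k -> g, p -> b, t -> d / _ Z: fires at position(s) 5: kubodvalanarug
4. 0 -> i / C _ C: inserts after position(s) 5: kubodivalanarug
surface: kubodivalanarug

cell TOR=ne, KEL=ra, ASPECT=ta:
underlying: to-botvalan-fa-g
1. f -> v, k -> g, s -> z, t -> d / V _ V: no change
2. e -> o, i -> u / B C0 _: no change
3. f -> v, k -> g, p -> b, t -> d / _ Z: fires at position(s) 5: tobodvalanfag
4. 0 -> i / C _ C: inserts after position(s) 5, 10: tobodivalanifag
surface: tobodivalanifag

cell TOR=ma, KEL=ra, ASPECT=fe:
underlying: la-botvalan-e-g
1. f -> v, k -> g, s -> z, t -> d / V _ V: no change
2. e -> o, i -> u / B C0 _: fires at position(s) 11: labotvalanog
3. f -> v, k -> g, p -> b, t -> d / _ Z: fires at position(s) 5: labodvalanog
4. 0 -> i / C _ C: inserts after position(s) 5: labodivalanog
surface: labodivalanog


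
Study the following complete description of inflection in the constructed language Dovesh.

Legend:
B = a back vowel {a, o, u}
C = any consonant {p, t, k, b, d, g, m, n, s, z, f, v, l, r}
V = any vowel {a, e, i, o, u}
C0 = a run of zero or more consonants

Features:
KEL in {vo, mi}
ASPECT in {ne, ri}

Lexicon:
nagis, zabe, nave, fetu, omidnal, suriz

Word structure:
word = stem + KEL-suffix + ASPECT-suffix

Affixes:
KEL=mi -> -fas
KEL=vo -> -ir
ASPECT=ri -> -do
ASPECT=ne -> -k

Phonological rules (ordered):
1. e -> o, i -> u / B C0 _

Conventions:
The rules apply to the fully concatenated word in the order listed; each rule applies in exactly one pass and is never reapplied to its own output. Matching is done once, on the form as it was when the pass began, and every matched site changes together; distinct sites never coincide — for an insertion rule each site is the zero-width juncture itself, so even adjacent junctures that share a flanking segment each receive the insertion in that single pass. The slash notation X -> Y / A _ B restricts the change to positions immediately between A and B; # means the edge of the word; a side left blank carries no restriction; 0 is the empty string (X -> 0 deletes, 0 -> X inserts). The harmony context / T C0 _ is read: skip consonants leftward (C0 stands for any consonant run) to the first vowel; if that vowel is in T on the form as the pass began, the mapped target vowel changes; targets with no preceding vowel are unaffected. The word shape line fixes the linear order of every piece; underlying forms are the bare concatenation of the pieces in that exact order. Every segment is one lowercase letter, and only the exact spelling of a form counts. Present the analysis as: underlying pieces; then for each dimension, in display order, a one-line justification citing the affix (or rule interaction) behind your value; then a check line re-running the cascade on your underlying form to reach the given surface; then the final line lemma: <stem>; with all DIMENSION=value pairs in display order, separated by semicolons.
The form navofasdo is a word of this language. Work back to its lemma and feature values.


underlying: nave-fas-do
KEL=mi - signalled by the affix -fas
ASPECT=ri - signalled by the affix -do
check: navefasdo -> navofasdo
lemma: nave; KEL=mi; ASPECT=ri


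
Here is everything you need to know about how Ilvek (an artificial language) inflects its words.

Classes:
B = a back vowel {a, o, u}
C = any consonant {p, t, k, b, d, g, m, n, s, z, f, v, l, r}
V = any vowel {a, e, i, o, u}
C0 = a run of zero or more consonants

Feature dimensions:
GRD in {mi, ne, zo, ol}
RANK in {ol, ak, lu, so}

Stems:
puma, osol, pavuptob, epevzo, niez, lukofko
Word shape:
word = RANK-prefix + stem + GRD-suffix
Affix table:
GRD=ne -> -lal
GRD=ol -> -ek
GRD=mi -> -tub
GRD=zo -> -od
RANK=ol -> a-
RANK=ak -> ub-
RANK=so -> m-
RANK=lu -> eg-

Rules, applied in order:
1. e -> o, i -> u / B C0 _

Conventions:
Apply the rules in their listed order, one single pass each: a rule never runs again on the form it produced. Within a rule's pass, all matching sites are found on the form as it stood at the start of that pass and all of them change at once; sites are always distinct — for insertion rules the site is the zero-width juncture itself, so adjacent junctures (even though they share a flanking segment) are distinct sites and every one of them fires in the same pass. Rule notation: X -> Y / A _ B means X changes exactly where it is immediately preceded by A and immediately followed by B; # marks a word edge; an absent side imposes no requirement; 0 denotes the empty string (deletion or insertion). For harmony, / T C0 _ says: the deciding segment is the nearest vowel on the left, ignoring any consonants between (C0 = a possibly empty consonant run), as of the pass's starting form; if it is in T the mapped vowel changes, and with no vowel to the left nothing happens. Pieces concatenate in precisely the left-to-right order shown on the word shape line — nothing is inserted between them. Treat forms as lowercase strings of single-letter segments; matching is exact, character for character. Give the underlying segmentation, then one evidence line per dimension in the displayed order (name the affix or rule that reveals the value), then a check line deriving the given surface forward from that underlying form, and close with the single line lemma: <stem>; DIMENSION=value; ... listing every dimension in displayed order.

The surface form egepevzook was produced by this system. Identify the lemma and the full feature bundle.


underlying: eg-epevzo-ek
GRD=ol - signalled by the affix -ek
RANK=lu - signalled by the affix eg-
check: egepevzoek -> egepevzook
lemma: epevzo; GRD=ol; RANK=lu


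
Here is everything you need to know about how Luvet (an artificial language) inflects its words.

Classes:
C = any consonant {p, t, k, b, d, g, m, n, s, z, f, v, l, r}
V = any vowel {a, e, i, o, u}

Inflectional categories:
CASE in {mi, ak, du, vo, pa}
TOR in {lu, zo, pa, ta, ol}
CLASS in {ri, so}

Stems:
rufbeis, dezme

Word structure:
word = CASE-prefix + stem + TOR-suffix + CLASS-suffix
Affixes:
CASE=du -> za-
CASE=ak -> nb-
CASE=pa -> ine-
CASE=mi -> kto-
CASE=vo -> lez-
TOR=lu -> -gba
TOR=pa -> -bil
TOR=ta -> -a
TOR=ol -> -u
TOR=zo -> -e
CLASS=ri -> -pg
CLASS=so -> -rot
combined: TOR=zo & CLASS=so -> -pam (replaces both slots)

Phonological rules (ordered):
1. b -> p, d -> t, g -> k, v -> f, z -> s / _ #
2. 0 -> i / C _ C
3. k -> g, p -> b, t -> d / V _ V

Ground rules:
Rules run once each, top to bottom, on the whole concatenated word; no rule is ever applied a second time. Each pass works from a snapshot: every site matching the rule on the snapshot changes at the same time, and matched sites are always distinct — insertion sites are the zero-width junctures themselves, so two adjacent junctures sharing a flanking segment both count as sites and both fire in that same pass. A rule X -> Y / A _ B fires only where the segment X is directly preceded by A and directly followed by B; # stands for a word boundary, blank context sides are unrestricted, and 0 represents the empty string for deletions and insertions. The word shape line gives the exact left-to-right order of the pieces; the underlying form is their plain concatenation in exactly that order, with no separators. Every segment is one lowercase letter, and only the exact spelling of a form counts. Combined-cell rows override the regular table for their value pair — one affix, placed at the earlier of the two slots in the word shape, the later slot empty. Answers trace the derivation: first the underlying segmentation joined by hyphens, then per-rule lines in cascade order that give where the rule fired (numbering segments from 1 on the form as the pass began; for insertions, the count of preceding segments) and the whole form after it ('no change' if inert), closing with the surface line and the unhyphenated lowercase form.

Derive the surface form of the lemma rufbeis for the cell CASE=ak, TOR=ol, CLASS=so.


underlying: nb-rufbeis-u-rot
1. b -> p, d -> t, g -> k, v -> f, z -> s / _ #: no change
2. 0 -> i / C _ C: inserts after position(s) 1, 2, 5: nibirufibeisurot
3. k -> g, p -> b, t -> d / V _ V: no change
surface: nibirufibeisurot


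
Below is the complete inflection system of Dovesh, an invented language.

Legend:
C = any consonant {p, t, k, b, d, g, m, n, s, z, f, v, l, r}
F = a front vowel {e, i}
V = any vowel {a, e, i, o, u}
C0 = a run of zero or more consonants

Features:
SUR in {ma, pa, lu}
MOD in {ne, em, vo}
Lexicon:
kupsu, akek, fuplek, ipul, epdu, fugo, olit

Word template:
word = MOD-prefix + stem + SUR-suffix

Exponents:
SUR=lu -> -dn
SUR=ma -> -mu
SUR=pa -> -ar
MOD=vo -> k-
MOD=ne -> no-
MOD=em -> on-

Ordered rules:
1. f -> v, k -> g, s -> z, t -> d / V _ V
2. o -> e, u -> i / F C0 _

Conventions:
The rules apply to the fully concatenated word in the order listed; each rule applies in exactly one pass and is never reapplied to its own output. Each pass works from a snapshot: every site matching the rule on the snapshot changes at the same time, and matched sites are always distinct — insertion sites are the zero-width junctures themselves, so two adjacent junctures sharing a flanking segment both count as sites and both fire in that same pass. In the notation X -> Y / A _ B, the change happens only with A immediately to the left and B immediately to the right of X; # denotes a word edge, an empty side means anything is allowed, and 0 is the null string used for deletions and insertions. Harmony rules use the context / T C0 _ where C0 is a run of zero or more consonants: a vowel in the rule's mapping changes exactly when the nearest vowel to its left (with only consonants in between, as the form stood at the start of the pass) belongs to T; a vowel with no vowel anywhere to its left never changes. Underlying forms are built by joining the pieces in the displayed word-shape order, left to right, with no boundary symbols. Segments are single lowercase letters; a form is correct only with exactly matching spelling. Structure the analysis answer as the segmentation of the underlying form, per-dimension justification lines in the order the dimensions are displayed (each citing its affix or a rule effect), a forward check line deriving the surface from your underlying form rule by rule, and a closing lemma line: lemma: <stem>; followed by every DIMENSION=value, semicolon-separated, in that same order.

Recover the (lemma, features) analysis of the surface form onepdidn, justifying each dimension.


underlying: on-epdu-dn
SUR=lu - signalled by the affix -dn
MOD=em - signalled by the affix on-
check: onepdudn -> onepdudn -> onepdidn
lemma: epdu; SUR=lu; MOD=em


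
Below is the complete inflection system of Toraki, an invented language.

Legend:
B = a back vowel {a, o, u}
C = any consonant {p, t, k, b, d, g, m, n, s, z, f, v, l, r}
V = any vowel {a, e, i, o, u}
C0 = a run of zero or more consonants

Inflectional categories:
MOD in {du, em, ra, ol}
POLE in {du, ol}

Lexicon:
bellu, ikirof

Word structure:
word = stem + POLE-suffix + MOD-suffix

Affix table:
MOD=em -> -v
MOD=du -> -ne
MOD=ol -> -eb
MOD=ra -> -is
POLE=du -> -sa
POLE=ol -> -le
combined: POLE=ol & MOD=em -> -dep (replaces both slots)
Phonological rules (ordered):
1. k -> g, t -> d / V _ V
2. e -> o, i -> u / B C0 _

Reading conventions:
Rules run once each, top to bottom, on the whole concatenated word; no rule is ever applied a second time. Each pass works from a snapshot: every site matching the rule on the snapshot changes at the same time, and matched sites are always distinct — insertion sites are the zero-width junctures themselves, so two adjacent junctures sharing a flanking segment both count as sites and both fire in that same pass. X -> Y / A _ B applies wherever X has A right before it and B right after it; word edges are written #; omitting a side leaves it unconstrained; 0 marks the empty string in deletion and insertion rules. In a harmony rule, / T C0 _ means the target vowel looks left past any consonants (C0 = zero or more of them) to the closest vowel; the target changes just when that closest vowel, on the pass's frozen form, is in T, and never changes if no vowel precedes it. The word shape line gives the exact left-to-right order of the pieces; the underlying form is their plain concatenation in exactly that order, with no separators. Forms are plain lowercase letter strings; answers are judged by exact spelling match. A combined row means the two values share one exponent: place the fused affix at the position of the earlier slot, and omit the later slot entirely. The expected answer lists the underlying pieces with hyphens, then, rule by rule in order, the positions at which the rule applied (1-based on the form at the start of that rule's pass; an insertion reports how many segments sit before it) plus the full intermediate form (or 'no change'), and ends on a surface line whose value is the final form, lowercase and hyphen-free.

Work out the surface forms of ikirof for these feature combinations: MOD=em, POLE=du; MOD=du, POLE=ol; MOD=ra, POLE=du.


cell MOD=em, POLE=du:
underlying: ikirof-sa-v
1. k -> g, t -> d / V _ V: fires at position(s) 2: igirofsav
2. e -> o, i -> u / B C0 _: no change
surface: igirofsav

cell MOD=du, POLE=ol:
underlying: ikirof-le-ne
1. k -> g, t -> d / V _ V: fires at position(s) 2: igiroflene
2. e -> o, i -> u / B C0 _: fires at position(s) 8: igiroflone
surface: igiroflone

cell MOD=ra, POLE=du:
underlying: ikirof-sa-is
1. k -> g, t -> d / V _ V: fires at position(s) 2: igirofsais
2. e -> o, i -> u / B C0 _: fires at position(s) 9: igirofsaus
surface: igirofsaus


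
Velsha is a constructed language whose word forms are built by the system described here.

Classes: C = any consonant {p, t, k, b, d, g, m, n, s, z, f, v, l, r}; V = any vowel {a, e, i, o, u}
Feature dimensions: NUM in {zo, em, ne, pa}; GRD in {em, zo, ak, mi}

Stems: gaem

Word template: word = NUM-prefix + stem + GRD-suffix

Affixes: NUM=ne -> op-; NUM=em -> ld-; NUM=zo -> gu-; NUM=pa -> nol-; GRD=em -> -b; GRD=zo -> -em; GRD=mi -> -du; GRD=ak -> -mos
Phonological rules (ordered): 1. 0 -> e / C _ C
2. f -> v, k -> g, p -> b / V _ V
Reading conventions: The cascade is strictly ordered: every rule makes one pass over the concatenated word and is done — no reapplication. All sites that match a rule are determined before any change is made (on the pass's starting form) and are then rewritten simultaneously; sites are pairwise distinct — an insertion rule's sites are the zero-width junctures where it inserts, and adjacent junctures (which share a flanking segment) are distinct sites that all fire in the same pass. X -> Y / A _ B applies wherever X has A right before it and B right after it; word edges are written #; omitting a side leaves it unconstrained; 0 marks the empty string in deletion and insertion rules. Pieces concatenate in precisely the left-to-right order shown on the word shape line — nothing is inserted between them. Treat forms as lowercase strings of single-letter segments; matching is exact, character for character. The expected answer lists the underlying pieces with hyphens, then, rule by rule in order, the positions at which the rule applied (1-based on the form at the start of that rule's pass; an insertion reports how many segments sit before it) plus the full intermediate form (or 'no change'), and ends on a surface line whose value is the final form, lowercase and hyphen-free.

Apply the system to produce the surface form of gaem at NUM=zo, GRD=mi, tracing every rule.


underlying: gu-gaem-du
1. 0 -> e / C _ C: inserts after position(s) 6: gugaemedu
2. f -> v, k -> g, p -> b / V _ V: no change
surface: gugaemedu


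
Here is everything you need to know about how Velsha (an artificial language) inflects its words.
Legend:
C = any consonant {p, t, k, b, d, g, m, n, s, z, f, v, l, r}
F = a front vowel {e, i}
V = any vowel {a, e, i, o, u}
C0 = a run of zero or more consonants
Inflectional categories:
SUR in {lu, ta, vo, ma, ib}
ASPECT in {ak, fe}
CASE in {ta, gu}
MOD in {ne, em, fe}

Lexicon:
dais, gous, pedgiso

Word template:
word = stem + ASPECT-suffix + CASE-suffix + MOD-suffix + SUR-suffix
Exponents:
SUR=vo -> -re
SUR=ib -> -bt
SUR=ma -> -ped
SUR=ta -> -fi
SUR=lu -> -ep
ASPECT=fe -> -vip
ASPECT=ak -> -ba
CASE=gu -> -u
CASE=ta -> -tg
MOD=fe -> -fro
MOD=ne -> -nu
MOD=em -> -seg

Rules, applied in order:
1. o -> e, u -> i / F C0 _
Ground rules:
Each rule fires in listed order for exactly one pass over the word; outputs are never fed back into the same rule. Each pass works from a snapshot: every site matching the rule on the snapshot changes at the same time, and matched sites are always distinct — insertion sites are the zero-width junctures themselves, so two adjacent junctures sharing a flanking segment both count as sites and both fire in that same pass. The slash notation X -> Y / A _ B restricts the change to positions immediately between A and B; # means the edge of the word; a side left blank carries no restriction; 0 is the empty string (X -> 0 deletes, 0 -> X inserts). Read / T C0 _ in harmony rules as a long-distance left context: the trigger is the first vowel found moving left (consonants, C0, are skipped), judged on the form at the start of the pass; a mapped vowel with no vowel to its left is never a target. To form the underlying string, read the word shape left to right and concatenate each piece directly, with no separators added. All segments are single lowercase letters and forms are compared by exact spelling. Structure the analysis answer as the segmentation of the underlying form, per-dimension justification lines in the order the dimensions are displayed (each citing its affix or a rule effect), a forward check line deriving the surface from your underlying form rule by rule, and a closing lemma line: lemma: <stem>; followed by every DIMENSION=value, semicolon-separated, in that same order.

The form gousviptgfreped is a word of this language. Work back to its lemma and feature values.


underlying: gous-vip-tg-fro-ped
SUR=ma - signalled by the affix -ped
ASPECT=fe - signalled by the affix -vip
CASE=ta - signalled by the affix -tg
MOD=fe - signalled by the affix -fro
check: gousviptgfroped -> gousviptgfreped
lemma: gous; SUR=ma; ASPECT=fe; CASE=ta; MOD=fe


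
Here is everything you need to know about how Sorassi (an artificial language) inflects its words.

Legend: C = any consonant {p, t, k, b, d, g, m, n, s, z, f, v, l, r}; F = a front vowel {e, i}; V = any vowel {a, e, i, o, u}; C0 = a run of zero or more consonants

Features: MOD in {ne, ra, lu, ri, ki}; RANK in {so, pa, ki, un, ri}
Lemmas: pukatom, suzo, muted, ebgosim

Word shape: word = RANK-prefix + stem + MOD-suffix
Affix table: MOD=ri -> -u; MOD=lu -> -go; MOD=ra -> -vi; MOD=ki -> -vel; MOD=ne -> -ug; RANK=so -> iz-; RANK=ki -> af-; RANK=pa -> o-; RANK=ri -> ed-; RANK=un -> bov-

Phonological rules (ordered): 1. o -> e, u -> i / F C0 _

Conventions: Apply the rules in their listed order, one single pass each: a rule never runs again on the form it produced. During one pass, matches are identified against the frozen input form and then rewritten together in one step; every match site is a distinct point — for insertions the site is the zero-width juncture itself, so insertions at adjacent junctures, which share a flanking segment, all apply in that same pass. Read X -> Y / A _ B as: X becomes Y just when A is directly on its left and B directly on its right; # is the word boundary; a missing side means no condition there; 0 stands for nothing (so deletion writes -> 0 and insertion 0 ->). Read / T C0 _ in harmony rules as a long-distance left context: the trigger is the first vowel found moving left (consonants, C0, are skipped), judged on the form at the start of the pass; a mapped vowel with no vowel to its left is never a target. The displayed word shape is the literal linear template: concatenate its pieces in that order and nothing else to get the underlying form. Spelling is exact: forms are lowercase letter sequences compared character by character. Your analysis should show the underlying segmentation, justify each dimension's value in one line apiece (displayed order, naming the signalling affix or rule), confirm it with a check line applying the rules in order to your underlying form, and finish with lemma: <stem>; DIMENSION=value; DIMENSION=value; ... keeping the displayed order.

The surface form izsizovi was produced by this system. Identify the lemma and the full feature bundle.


underlying: iz-suzo-vi
MOD=ra - signalled by the affix -vi
RANK=so - signalled by the affix iz-
check: izsuzovi -> izsizovi
lemma: suzo; MOD=ra; RANK=so


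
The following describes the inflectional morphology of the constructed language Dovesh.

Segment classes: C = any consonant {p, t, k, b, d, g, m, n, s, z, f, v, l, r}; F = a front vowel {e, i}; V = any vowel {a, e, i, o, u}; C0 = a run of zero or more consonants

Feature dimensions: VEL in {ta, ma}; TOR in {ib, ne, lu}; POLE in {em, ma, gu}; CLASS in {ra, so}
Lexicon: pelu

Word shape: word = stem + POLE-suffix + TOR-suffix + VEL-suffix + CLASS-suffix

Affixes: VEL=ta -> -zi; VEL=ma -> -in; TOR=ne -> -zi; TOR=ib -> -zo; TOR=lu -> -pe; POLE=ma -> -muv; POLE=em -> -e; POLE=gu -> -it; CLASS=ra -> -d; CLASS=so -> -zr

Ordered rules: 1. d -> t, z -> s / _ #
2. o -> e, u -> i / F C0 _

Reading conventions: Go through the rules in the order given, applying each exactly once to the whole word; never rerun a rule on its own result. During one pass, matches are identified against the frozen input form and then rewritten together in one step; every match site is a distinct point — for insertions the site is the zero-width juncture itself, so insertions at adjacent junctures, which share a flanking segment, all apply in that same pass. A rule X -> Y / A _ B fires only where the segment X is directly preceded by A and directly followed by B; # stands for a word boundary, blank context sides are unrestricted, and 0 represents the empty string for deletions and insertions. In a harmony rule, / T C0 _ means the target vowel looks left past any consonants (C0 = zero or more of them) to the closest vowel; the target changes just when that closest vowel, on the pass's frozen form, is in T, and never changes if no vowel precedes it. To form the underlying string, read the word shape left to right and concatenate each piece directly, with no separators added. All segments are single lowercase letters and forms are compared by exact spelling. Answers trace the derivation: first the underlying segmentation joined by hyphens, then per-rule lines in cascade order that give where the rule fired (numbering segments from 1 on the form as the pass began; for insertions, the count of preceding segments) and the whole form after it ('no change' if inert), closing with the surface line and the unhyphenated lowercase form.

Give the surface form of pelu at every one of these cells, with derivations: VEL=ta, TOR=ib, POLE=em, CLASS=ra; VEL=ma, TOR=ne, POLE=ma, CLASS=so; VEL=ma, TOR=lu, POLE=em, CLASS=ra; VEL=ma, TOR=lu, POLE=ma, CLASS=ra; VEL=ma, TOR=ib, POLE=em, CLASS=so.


cell VEL=ta, TOR=ib, POLE=em, CLASS=ra:
underlying: pelu-e-zo-zi-d
1. d -> t, z -> s / _ #: fires at position(s) 10: peluezozit
2. o -> e, u -> i / F C0 _: fires at position(s) 4, 7: peliezezit
surface: peliezezit

cell VEL=ma, TOR=ne, POLE=ma, CLASS=so:
underlying: pelu-muv-zi-in-zr
1. d -> t, z -> s / _ #: no change
2. o -> e, u -> i / F C0 _: fires at position(s) 4: pelimuvziinzr
surface: pelimuvziinzr

cell VEL=ma, TOR=lu, POLE=em, CLASS=ra:
underlying: pelu-e-pe-in-d
1. d -> t, z -> s / _ #: fires at position(s) 10: peluepeint
2. o -> e, u -> i / F C0 _: fires at position(s) 4: peliepeint
surface: peliepeint

cell VEL=ma, TOR=lu, POLE=ma, CLASS=ra:
underlying: pelu-muv-pe-in-d
1. d -> t, z -> s / _ #: fires at position(s) 12: pelumuvpeint
2. o -> e, u -> i / F C0 _: fires at position(s) 4: pelimuvpeint
surface: pelimuvpeint

cell VEL=ma, TOR=ib, POLE=em, CLASS=so:
underlying: pelu-e-zo-in-zr
1. d -> t, z -> s / _ #: no change
2. o -> e, u -> i / F C0 _: fires at position(s) 4, 7: peliezeinzr
surface: peliezeinzr


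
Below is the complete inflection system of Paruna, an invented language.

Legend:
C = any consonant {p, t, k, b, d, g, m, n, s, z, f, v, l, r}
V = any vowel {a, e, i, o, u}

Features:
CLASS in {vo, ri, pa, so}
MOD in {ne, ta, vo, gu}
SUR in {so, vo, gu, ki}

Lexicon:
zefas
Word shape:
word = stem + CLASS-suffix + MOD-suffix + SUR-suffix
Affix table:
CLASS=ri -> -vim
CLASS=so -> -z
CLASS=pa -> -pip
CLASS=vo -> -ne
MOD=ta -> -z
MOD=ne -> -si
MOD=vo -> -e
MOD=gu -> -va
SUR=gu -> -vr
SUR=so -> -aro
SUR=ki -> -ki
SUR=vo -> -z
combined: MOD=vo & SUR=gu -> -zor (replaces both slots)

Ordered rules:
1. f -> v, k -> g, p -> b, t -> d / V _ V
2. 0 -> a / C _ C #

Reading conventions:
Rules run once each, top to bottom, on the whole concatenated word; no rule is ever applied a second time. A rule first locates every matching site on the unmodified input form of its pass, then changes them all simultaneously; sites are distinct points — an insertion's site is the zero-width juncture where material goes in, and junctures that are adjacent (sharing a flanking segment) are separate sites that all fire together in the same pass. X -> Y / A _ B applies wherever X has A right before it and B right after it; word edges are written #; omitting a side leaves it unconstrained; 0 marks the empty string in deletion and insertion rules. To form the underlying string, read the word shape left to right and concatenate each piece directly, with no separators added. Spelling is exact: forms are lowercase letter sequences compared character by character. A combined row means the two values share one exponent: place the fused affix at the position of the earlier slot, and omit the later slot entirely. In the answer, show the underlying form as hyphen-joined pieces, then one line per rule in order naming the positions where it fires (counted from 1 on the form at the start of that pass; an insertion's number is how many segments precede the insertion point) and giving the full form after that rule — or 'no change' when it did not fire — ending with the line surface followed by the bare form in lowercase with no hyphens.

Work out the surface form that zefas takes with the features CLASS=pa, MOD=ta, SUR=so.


underlying: zefas-pip-z-aro
1. f -> v, k -> g, p -> b, t -> d / V _ V: fires at position(s) 3: zevaspipzaro
2. 0 -> a / C _ C #: no change
surface: zevaspipzaro
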